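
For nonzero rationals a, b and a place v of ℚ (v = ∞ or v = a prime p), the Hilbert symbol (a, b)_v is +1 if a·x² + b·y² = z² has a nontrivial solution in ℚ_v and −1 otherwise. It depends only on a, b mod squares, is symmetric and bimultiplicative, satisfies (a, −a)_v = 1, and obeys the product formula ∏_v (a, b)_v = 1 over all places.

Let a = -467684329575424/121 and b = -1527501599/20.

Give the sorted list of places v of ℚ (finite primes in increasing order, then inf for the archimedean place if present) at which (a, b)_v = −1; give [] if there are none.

Mod squares: a ≡ -30229, b ≡ -45192355. Check v ∈ {∞, 2, 5, 11, 13, 19, 23, 37, 43}.
v=23: a=23^2·(≡1), b=23^1·(≡5) mod 23; (1|23)=+1, (5|23)=-1; (−1)^{2·1·11}·(+1)^1·(-1)^2 = +1.
v=11: a=11^-2·(≡6), b=11^0·(≡4) mod 11; (6|11)=-1, (4|11)=+1; (−1)^{-2·0·5}·(-1)^0·(+1)^-2 = +1.
v=2: v_2(a)=10, v_2(b)=-2; units ≡ 3, 5 (mod 8); ε·ε+αω+βω = 1·0+10·1+-2·1 ≡ 0  ⇒  (a,b)_2 = +1.
v=19: a=19^1·(≡9), b=19^1·(≡12) mod 19; (9|19)=+1, (12|19)=-1; (−1)^{1·1·9}·(+1)^1·(-1)^1 = +1.
v=13: a=13^4·(≡1), b=13^3·(≡11) mod 13; (1|13)=+1, (11|13)=-1; (−1)^{4·3·6}·(+1)^3·(-1)^4 = +1.
v=∞: -30229 < 0 and -45192355 < 0  ⇒  (a,b)_∞ = -1.
v=5: a=5^0·(≡1), b=5^-1·(≡4) mod 5; (1|5)=+1, (4|5)=+1; (−1)^{0·-1·2}·(+1)^-1·(+1)^0 = +1.
v=37: a=37^1·(≡7), b=37^1·(≡22) mod 37; (7|37)=+1, (22|37)=-1; (−1)^{1·1·18}·(+1)^1·(-1)^1 = -1.
v=43: a=43^1·(≡8), b=43^1·(≡17) mod 43; (8|43)=-1, (17|43)=+1; (−1)^{1·1·21}·(-1)^1·(+1)^1 = +1.
|Ram(-30229, -45192355)| = 2, even; anisotropic at {37, ∞}.

[37, inf]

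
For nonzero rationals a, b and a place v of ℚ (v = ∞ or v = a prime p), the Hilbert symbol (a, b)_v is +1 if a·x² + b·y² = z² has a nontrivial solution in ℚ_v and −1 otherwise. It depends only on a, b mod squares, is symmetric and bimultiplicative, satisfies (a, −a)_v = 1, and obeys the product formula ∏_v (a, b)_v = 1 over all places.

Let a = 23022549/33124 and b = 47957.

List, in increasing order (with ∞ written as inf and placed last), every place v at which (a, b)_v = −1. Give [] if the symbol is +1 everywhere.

(a, b) ≡ (29, 47957) mod (ℚ^×)²; places V = {2, 3, 7, 11, 13, 17, 29, 31, ∞}.
(a,b)_7: α=-2, u≡1; β=1, v≡5 (mod 7); (1|7)=+1, (5|7)=-1; sign (−1)^0·+1^1·-1^-2 = +1.
(a,b)_2: α=-2, β=0; u≡5, v≡5 (mod 8); ε(u)ε(v)=0·0, αω(v)=-2·1, βω(u)=0·1; sum ≡ 0  ⇒  +1.
(a,b)_11: α=2, u≡8; β=0, v≡8 (mod 11); (8|11)=-1, (8|11)=-1; sign (−1)^0·-1^0·-1^2 = +1.
(a,b)_31: α=0, u≡23; β=1, v≡28 (mod 31); (23|31)=-1, (28|31)=+1; sign (−1)^0·-1^1·+1^0 = -1.
(a,b)_13: α=-2, u≡4; β=1, v≡10 (mod 13); (4|13)=+1, (10|13)=+1; sign (−1)^0·+1^1·+1^-2 = +1.
(a,b)_∞: sgn(29)=+, sgn(47957)=+, so +1.
(a,b)_29: α=1, u≡1; β=0, v≡20 (mod 29); (1|29)=+1, (20|29)=+1; sign (−1)^0·+1^0·+1^1 = +1.
(a,b)_3: α=8, u≡2; β=0, v≡2 (mod 3); (2|3)=-1, (2|3)=-1; sign (−1)^0·-1^0·-1^8 = +1.
(a,b)_17: α=0, u≡14; β=1, v≡16 (mod 17); (14|17)=-1, (16|17)=+1; sign (−1)^0·-1^1·+1^0 = -1.
|Ram(29, 47957)| = 2, even; anisotropic at {17, 31}.

[17, 31]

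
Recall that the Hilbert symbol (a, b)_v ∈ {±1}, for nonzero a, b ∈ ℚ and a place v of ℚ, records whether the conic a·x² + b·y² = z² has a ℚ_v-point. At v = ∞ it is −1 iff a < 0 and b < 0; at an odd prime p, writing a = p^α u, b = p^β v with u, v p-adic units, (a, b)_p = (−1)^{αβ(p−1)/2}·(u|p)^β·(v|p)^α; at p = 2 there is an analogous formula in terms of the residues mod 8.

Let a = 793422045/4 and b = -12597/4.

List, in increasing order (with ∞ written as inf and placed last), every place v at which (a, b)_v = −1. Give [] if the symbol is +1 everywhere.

(a, b) ≡ (5, -12597) mod (ℚ^×)²; places V = {2, 3, 5, 13, 17, 19, ∞}.
(a,b)_17: α=2, u≡6; β=1, v≡6 (mod 17); (6|17)=-1, (6|17)=-1; sign (−1)^0·-1^1·-1^2 = -1.
(a,b)_∞: sgn(5)=+, sgn(-12597)=−, so +1.
(a,b)_2: α=-2, β=-2; u≡5, v≡3 (mod 8); ε(u)ε(v)=0·1, αω(v)=-2·1, βω(u)=-2·1; sum ≡ 0  ⇒  +1.
(a,b)_19: α=2, u≡5; β=1, v≡10 (mod 19); (5|19)=+1, (10|19)=-1; sign (−1)^0·+1^1·-1^2 = +1.
(a,b)_5: α=1, u≡1; β=0, v≡2 (mod 5); (1|5)=+1, (2|5)=-1; sign (−1)^0·+1^0·-1^1 = -1.
(a,b)_3: α=2, u≡2; β=1, v≡1 (mod 3); (2|3)=-1, (1|3)=+1; sign (−1)^0·-1^1·+1^2 = -1.
(a,b)_13: α=2, u≡6; β=1, v≡8 (mod 13); (6|13)=-1, (8|13)=-1; sign (−1)^0·-1^1·-1^2 = -1.
Ram(5, -12597) = {3, 5, 13, 17}; no ℚ_3-point on the conic.

[3, 5, 13, 17]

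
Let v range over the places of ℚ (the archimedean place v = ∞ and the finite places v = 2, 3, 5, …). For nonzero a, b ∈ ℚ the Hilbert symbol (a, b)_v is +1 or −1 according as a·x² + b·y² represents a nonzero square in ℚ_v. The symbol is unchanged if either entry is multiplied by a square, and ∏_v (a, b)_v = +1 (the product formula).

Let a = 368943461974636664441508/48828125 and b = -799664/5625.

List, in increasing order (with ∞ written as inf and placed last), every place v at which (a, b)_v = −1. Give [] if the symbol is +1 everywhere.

Mod squares: a ≡ 5168578285, b ≡ -49979. Check v ∈ {∞, 2, 3, 5, 7, 13, 23, 37, 41, 43, 53}.
v=37: a=37^1·(≡28), b=37^0·(≡17) mod 37; (28|37)=+1, (17|37)=-1; (−1)^{1·0·18}·(+1)^0·(-1)^1 = -1.
v=23: a=23^3·(≡6), b=23^1·(≡13) mod 23; (6|23)=+1, (13|23)=+1; (−1)^{3·1·11}·(+1)^1·(+1)^3 = -1.
v=∞: 5168578285 > 0 and -49979 < 0  ⇒  (a,b)_∞ = +1.
v=3: a=3^6·(≡1), b=3^-2·(≡1) mod 3; (1|3)=+1, (1|3)=+1; (−1)^{6·-2·1}·(+1)^-2·(+1)^6 = +1.
v=53: a=53^3·(≡5), b=53^1·(≡10) mod 53; (5|53)=-1, (10|53)=+1; (−1)^{3·1·26}·(-1)^1·(+1)^3 = -1.
v=41: a=41^3·(≡18), b=41^1·(≡22) mod 41; (18|41)=+1, (22|41)=-1; (−1)^{3·1·20}·(+1)^1·(-1)^3 = -1.
v=5: a=5^-11·(≡3), b=5^-4·(≡4) mod 5; (3|5)=-1, (4|5)=+1; (−1)^{-11·-4·2}·(-1)^-4·(+1)^-11 = +1.
v=13: a=13^1·(≡8), b=13^0·(≡2) mod 13; (8|13)=-1, (2|13)=-1; (−1)^{1·0·6}·(-1)^0·(-1)^1 = -1.
v=43: a=43^1·(≡13), b=43^0·(≡26) mod 43; (13|43)=+1, (26|43)=-1; (−1)^{1·0·21}·(+1)^0·(-1)^1 = -1.
v=2: v_2(a)=2, v_2(b)=4; units ≡ 5, 5 (mod 8); ε·ε+αω+βω = 0·0+2·1+4·1 ≡ 0  ⇒  (a,b)_2 = +1.
v=7: a=7^2·(≡5), b=7^0·(≡4) mod 7; (5|7)=-1, (4|7)=+1; (−1)^{2·0·3}·(-1)^0·(+1)^2 = +1.
(5168578285, -49979 / ℚ) ramifies at {13, 23, 37, 41, 43, 53}: a division algebra.

[13, 23, 37, 41, 43, 53]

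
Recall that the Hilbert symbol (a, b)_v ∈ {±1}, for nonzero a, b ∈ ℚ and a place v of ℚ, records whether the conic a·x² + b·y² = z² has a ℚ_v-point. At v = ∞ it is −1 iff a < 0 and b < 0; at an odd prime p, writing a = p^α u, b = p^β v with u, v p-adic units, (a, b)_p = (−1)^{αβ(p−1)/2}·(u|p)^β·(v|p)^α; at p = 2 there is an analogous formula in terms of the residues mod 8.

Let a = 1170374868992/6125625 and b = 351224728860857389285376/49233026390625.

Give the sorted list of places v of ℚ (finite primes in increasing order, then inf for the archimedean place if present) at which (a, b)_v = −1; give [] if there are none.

(a, b) ≡ (1517, 41) mod (ℚ^×)²; places V = {2, 3, 5, 7, 11, 31, 37, 41, ∞}.
(a,b)_∞: sgn(1517)=+, sgn(41)=+, so +1.
(a,b)_5: α=-4, u≡2; β=-6, v≡4 (mod 5); (2|5)=-1, (4|5)=+1; sign (−1)^0·-1^-6·+1^-4 = +1.
(a,b)_37: α=1, u≡21; β=2, v≡26 (mod 37); (21|37)=+1, (26|37)=+1; sign (−1)^0·+1^2·+1^1 = +1.
(a,b)_7: α=2, u≡6; β=-2, v≡3 (mod 7); (6|7)=-1, (3|7)=-1; sign (−1)^0·-1^-2·-1^2 = +1.
(a,b)_31: α=2, u≡3; β=6, v≡18 (mod 31); (3|31)=-1, (18|31)=+1; sign (−1)^0·-1^6·+1^2 = +1.
(a,b)_41: α=1, u≡18; β=3, v≡10 (mod 41); (18|41)=+1, (10|41)=+1; sign (−1)^0·+1^3·+1^1 = +1.
(a,b)_2: α=14, β=22; u≡5, v≡1 (mod 8); ε(u)ε(v)=0·0, αω(v)=14·0, βω(u)=22·1; sum ≡ 0  ⇒  +1.
(a,b)_3: α=-4, u≡2; β=-12, v≡2 (mod 3); (2|3)=-1, (2|3)=-1; sign (−1)^0·-1^-12·-1^-4 = +1.
(a,b)_11: α=-2, u≡7; β=-2, v≡7 (mod 11); (7|11)=-1, (7|11)=-1; sign (−1)^0·-1^-2·-1^-2 = +1.
Ram(a, b) = ∅: the form 1517·x² + 41·y² − z² is isotropic over every ℚ_v, so by Hasse–Minkowski it is isotropic over ℚ.

[]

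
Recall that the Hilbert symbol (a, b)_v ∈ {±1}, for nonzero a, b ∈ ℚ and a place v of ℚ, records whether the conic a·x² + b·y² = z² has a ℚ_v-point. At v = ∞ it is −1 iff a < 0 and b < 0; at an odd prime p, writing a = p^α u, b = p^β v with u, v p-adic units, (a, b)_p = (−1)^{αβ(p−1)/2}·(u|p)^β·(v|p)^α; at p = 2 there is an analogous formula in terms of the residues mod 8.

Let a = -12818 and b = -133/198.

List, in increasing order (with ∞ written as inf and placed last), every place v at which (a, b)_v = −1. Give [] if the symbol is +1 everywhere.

[7, 11, 29, inf]

Mod squares: a ≡ -12818, b ≡ -2926. Check v ∈ {∞, 2, 3, 7, 11, 13, 17, 19, 29}.
v=11: a=11^0·(≡8), b=11^-1·(≡3) mod 11; (8|11)=-1, (3|11)=+1; (−1)^{0·-1·5}·(-1)^-1·(+1)^0 = -1.
v=7: a=7^0·(≡6), b=7^1·(≡1) mod 7; (6|7)=-1, (1|7)=+1; (−1)^{0·1·3}·(-1)^1·(+1)^0 = -1.
v=29: a=29^1·(≡22), b=29^0·(≡15) mod 29; (22|29)=+1, (15|29)=-1; (−1)^{1·0·14}·(+1)^0·(-1)^1 = -1.
v=19: a=19^0·(≡7), b=19^1·(≡11) mod 19; (7|19)=+1, (11|19)=+1; (−1)^{0·1·9}·(+1)^1·(+1)^0 = +1.
v=17: a=17^1·(≡11), b=17^0·(≡8) mod 17; (11|17)=-1, (8|17)=+1; (−1)^{1·0·8}·(-1)^0·(+1)^1 = +1.
v=∞: -12818 < 0 and -2926 < 0  ⇒  (a,b)_∞ = -1.
v=13: a=13^1·(≡2), b=13^0·(≡12) mod 13; (2|13)=-1, (12|13)=+1; (−1)^{1·0·6}·(-1)^0·(+1)^1 = +1.
v=3: a=3^0·(≡1), b=3^-2·(≡2) mod 3; (1|3)=+1, (2|3)=-1; (−1)^{0·-2·1}·(+1)^-2·(-1)^0 = +1.
v=2: v_2(a)=1, v_2(b)=-1; units ≡ 7, 1 (mod 8); ε·ε+αω+βω = 1·0+1·0+-1·0 ≡ 0  ⇒  (a,b)_2 = +1.
Ram(-12818, -2926) = {7, 11, 29, ∞}; no ℚ_7-point on the conic.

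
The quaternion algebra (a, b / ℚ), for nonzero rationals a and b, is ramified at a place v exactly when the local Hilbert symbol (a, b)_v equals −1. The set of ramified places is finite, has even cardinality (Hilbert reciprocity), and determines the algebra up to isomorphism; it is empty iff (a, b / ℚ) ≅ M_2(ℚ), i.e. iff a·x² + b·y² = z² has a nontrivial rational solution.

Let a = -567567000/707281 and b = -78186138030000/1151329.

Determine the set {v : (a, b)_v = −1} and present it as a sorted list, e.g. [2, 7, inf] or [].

[2, 5, 11, inf]

(a, b) ≡ (-1430, -3) mod (ℚ^×)²; places V = {2, 3, 5, 7, 11, 13, 17, 29, 37, ∞}.
(a,b)_29: α=-4, u≡4; β=-2, v≡27 (mod 29); (4|29)=+1, (27|29)=-1; sign (−1)^0·+1^-2·-1^-4 = +1.
(a,b)_5: α=3, u≡4; β=4, v≡3 (mod 5); (4|5)=+1, (3|5)=-1; sign (−1)^0·+1^4·-1^3 = -1.
(a,b)_13: α=1, u≡6; β=2, v≡3 (mod 13); (6|13)=-1, (3|13)=+1; sign (−1)^0·-1^2·+1^1 = +1.
(a,b)_17: α=0, u≡9; β=2, v≡11 (mod 17); (9|17)=+1, (11|17)=-1; sign (−1)^0·+1^2·-1^0 = +1.
(a,b)_11: α=1, u≡6; β=2, v≡10 (mod 11); (6|11)=-1, (10|11)=-1; sign (−1)^0·-1^2·-1^1 = -1.
(a,b)_37: α=0, u≡19; β=-2, v≡21 (mod 37); (19|37)=-1, (21|37)=+1; sign (−1)^0·-1^-2·+1^0 = +1.
(a,b)_3: α=4, u≡1; β=3, v≡2 (mod 3); (1|3)=+1, (2|3)=-1; sign (−1)^0·+1^3·-1^4 = +1.
(a,b)_7: α=2, u≡5; β=2, v≡4 (mod 7); (5|7)=-1, (4|7)=+1; sign (−1)^0·-1^2·+1^2 = +1.
(a,b)_2: α=3, β=4; u≡5, v≡5 (mod 8); ε(u)ε(v)=0·0, αω(v)=3·1, βω(u)=4·1; sum ≡ 1  ⇒  -1.
(a,b)_∞: sgn(-1430)=−, sgn(-3)=−, so -1.
|Ram(-1430, -3)| = 4, even; anisotropic at {2, 5, 11, ∞}.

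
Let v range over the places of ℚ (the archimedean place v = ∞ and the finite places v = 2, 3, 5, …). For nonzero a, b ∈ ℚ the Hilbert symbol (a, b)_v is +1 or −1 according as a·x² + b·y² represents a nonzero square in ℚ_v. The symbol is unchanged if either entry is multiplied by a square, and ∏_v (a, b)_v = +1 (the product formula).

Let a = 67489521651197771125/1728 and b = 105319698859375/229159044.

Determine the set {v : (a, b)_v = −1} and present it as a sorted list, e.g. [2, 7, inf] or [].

[2, 5, 11, 13]

(a, b) ≡ (15015, 7) mod (ℚ^×)²; places V = {2, 3, 5, 7, 11, 13, 29, 31, ∞}.
(a,b)_13: α=7, u≡6; β=2, v≡2 (mod 13); (6|13)=-1, (2|13)=-1; sign (−1)^0·-1^2·-1^7 = -1.
(a,b)_7: α=1, u≡3; β=3, v≡2 (mod 7); (3|7)=-1, (2|7)=+1; sign (−1)^1·-1^3·+1^1 = +1.
(a,b)_2: α=-6, β=-2; u≡7, v≡7 (mod 8); ε(u)ε(v)=1·1, αω(v)=-6·0, βω(u)=-2·0; sum ≡ 1  ⇒  -1.
(a,b)_∞: sgn(15015)=+, sgn(7)=+, so +1.
(a,b)_5: α=3, u≡3; β=6, v≡3 (mod 5); (3|5)=-1, (3|5)=-1; sign (−1)^0·-1^6·-1^3 = -1.
(a,b)_11: α=3, u≡1; β=2, v≡7 (mod 11); (1|11)=+1, (7|11)=-1; sign (−1)^0·+1^2·-1^3 = -1.
(a,b)_3: α=-3, u≡1; β=-4, v≡1 (mod 3); (1|3)=+1, (1|3)=+1; sign (−1)^0·+1^-4·+1^-3 = +1.
(a,b)_29: α=0, u≡9; β=-4, v≡9 (mod 29); (9|29)=+1, (9|29)=+1; sign (−1)^0·+1^-4·+1^0 = +1.
(a,b)_31: α=4, u≡23; β=2, v≡19 (mod 31); (23|31)=-1, (19|31)=+1; sign (−1)^0·-1^2·+1^4 = +1.
|Ram(15015, 7)| = 4, even; anisotropic at {2, 5, 11, 13}.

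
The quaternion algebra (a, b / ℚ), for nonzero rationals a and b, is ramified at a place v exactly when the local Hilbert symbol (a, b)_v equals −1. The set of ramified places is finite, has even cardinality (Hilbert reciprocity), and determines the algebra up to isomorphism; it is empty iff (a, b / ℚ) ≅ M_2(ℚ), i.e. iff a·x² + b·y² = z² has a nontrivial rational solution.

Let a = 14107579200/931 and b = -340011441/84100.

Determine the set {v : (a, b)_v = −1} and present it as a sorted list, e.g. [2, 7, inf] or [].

[2, 7, 11, 17]

Mod squares: a ≡ 110143, b ≡ -771001. Check v ∈ {∞, 2, 3, 5, 7, 11, 13, 17, 19, 29, 31}.
v=∞: 110143 > 0 and -771001 < 0  ⇒  (a,b)_∞ = +1.
v=2: v_2(a)=6, v_2(b)=-2; units ≡ 7, 7 (mod 8); ε·ε+αω+βω = 1·1+6·0+-2·0 ≡ 1  ⇒  (a,b)_2 = -1.
v=29: a=29^0·(≡22), b=29^-2·(≡28) mod 29; (22|29)=+1, (28|29)=+1; (−1)^{0·-2·14}·(+1)^-2·(+1)^0 = +1.
v=11: a=11^1·(≡1), b=11^1·(≡9) mod 11; (1|11)=+1, (9|11)=+1; (−1)^{1·1·5}·(+1)^1·(+1)^1 = -1.
v=17: a=17^1·(≡13), b=17^1·(≡14) mod 17; (13|17)=+1, (14|17)=-1; (−1)^{1·1·8}·(+1)^1·(-1)^1 = -1.
v=13: a=13^2·(≡7), b=13^0·(≡12) mod 13; (7|13)=-1, (12|13)=+1; (−1)^{2·0·6}·(-1)^0·(+1)^2 = +1.
v=19: a=19^-1·(≡18), b=19^1·(≡16) mod 19; (18|19)=-1, (16|19)=+1; (−1)^{-1·1·9}·(-1)^1·(+1)^-1 = +1.
v=3: a=3^2·(≡1), b=3^2·(≡2) mod 3; (1|3)=+1, (2|3)=-1; (−1)^{2·2·1}·(+1)^2·(-1)^2 = +1.
v=5: a=5^2·(≡3), b=5^-2·(≡1) mod 5; (3|5)=-1, (1|5)=+1; (−1)^{2·-2·2}·(-1)^-2·(+1)^2 = +1.
v=7: a=7^-2·(≡3), b=7^3·(≡2) mod 7; (3|7)=-1, (2|7)=+1; (−1)^{-2·3·3}·(-1)^3·(+1)^-2 = -1.
v=31: a=31^1·(≡7), b=31^1·(≡21) mod 31; (7|31)=+1, (21|31)=-1; (−1)^{1·1·15}·(+1)^1·(-1)^1 = +1.
(110143, -771001 / ℚ) ramifies at {2, 7, 11, 17}: a division algebra.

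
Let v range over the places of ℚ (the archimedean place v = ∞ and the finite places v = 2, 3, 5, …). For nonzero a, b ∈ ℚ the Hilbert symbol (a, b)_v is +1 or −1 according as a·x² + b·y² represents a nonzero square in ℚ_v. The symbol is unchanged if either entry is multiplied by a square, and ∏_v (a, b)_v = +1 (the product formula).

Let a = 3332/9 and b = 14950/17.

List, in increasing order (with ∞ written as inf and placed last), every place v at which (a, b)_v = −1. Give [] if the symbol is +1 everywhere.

[17, 23]

(a, b) ≡ (17, 10166) mod (ℚ^×)²; places V = {2, 3, 5, 7, 13, 17, 23, ∞}.
(a,b)_23: α=0, u≡15; β=1, v≡22 (mod 23); (15|23)=-1, (22|23)=-1; sign (−1)^0·-1^1·-1^0 = -1.
(a,b)_∞: sgn(17)=+, sgn(10166)=+, so +1.
(a,b)_2: α=2, β=1; u≡1, v≡3 (mod 8); ε(u)ε(v)=0·1, αω(v)=2·1, βω(u)=1·0; sum ≡ 0  ⇒  +1.
(a,b)_3: α=-2, u≡2; β=0, v≡2 (mod 3); (2|3)=-1, (2|3)=-1; sign (−1)^0·-1^0·-1^-2 = +1.
(a,b)_5: α=0, u≡3; β=2, v≡4 (mod 5); (3|5)=-1, (4|5)=+1; sign (−1)^0·-1^2·+1^0 = +1.
(a,b)_7: α=2, u≡6; β=0, v≡4 (mod 7); (6|7)=-1, (4|7)=+1; sign (−1)^0·-1^0·+1^2 = +1.
(a,b)_13: α=0, u≡12; β=1, v≡8 (mod 13); (12|13)=+1, (8|13)=-1; sign (−1)^0·+1^1·-1^0 = +1.
(a,b)_17: α=1, u≡1; β=-1, v≡7 (mod 17); (1|17)=+1, (7|17)=-1; sign (−1)^0·+1^-1·-1^1 = -1.
(17, 10166 / ℚ) ramifies at {17, 23}: a division algebra.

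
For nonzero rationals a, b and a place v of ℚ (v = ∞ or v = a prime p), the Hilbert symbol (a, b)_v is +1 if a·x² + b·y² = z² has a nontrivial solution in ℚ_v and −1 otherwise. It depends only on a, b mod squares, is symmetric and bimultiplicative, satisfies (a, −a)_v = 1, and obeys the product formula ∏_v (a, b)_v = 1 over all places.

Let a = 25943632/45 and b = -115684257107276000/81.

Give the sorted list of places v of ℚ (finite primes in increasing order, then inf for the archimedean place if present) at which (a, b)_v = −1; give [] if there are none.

[13, 23]

(a, b) ≡ (8107385, -110) mod (ℚ^×)²; places V = {2, 3, 5, 11, 13, 17, 23, 29, ∞}.
(a,b)_∞: sgn(8107385)=+, sgn(-110)=−, so +1.
(a,b)_13: α=1, u≡10; β=2, v≡8 (mod 13); (10|13)=+1, (8|13)=-1; sign (−1)^0·+1^2·-1^1 = -1.
(a,b)_11: α=1, u≡2; β=3, v≡5 (mod 11); (2|11)=-1, (5|11)=+1; sign (−1)^1·-1^3·+1^1 = +1.
(a,b)_23: α=1, u≡5; β=2, v≡14 (mod 23); (5|23)=-1, (14|23)=-1; sign (−1)^0·-1^2·-1^1 = -1.
(a,b)_29: α=1, u≡1; β=2, v≡6 (mod 29); (1|29)=+1, (6|29)=+1; sign (−1)^0·+1^2·+1^1 = +1.
(a,b)_3: α=-2, u≡2; β=-4, v≡1 (mod 3); (2|3)=-1, (1|3)=+1; sign (−1)^0·-1^-4·+1^-2 = +1.
(a,b)_5: α=-1, u≡3; β=3, v≡2 (mod 5); (3|5)=-1, (2|5)=-1; sign (−1)^0·-1^3·-1^-1 = +1.
(a,b)_2: α=4, β=5; u≡1, v≡1 (mod 8); ε(u)ε(v)=0·0, αω(v)=4·0, βω(u)=5·0; sum ≡ 0  ⇒  +1.
(a,b)_17: α=1, u≡16; β=2, v≡2 (mod 17); (16|17)=+1, (2|17)=+1; sign (−1)^0·+1^2·+1^1 = +1.
Ram(8107385, -110) = {13, 23}; no ℚ_13-point on the conic.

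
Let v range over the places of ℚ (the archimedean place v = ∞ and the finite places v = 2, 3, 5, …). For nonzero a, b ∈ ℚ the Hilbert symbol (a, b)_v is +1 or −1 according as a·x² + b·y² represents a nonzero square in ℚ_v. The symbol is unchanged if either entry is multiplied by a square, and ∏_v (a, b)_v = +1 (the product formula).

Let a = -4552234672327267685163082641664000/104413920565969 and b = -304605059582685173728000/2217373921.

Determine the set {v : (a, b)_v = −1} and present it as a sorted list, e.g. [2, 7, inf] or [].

[2, 5, 17, inf]

Mod squares: a ≡ -10, b ≡ -20995. Check v ∈ {∞, 2, 5, 7, 13, 17, 19, 23, 29, 31}.
v=∞: -10 < 0 and -20995 < 0  ⇒  (a,b)_∞ = -1.
v=7: a=7^-6·(≡2), b=7^-4·(≡6) mod 7; (2|7)=+1, (6|7)=-1; (−1)^{-6·-4·3}·(+1)^-4·(-1)^-6 = +1.
v=31: a=31^-6·(≡23), b=31^-4·(≡17) mod 31; (23|31)=-1, (17|31)=-1; (−1)^{-6·-4·15}·(-1)^-4·(-1)^-6 = +1.
v=2: v_2(a)=11, v_2(b)=8; units ≡ 3, 5 (mod 8); ε·ε+αω+βω = 1·0+11·1+8·1 ≡ 1  ⇒  (a,b)_2 = -1.
v=29: a=29^4·(≡26), b=29^2·(≡9) mod 29; (26|29)=-1, (9|29)=+1; (−1)^{4·2·14}·(-1)^2·(+1)^4 = +1.
v=13: a=13^4·(≡1), b=13^3·(≡4) mod 13; (1|13)=+1, (4|13)=+1; (−1)^{4·3·6}·(+1)^3·(+1)^4 = +1.
v=17: a=17^6·(≡3), b=17^5·(≡5) mod 17; (3|17)=-1, (5|17)=-1; (−1)^{6·5·8}·(-1)^5·(-1)^6 = -1.
v=19: a=19^4·(≡9), b=19^3·(≡11) mod 19; (9|19)=+1, (11|19)=+1; (−1)^{4·3·9}·(+1)^3·(+1)^4 = +1.
v=5: a=5^3·(≡2), b=5^3·(≡1) mod 5; (2|5)=-1, (1|5)=+1; (−1)^{3·3·2}·(-1)^3·(+1)^3 = -1.
v=23: a=23^4·(≡8), b=23^2·(≡1) mod 23; (8|23)=+1, (1|23)=+1; (−1)^{4·2·11}·(+1)^2·(+1)^4 = +1.
(-10, -20995 / ℚ) ramifies at {2, 5, 17, ∞}: a division algebra.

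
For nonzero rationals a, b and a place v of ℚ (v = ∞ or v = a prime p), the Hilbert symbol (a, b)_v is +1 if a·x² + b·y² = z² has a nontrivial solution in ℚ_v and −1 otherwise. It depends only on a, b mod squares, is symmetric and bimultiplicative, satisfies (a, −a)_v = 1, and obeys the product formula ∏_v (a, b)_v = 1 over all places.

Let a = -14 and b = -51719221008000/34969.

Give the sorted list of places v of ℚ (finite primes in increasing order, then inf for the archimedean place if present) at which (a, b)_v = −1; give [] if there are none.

[2, inf]

Mod squares: a ≡ -14, b ≡ -2730. Check v ∈ {∞, 2, 3, 5, 7, 11, 13, 17, 31, 37}.
v=2: v_2(a)=1, v_2(b)=7; units ≡ 1, 3 (mod 8); ε·ε+αω+βω = 0·1+1·1+7·0 ≡ 1  ⇒  (a,b)_2 = -1.
v=13: a=13^0·(≡12), b=13^1·(≡6) mod 13; (12|13)=+1, (6|13)=-1; (−1)^{0·1·6}·(+1)^1·(-1)^0 = +1.
v=7: a=7^1·(≡5), b=7^1·(≡4) mod 7; (5|7)=-1, (4|7)=+1; (−1)^{1·1·3}·(-1)^1·(+1)^1 = +1.
v=37: a=37^0·(≡23), b=37^2·(≡23) mod 37; (23|37)=-1, (23|37)=-1; (−1)^{0·2·18}·(-1)^2·(-1)^0 = +1.
v=11: a=11^0·(≡8), b=11^-2·(≡5) mod 11; (8|11)=-1, (5|11)=+1; (−1)^{0·-2·5}·(-1)^-2·(+1)^0 = +1.
v=5: a=5^0·(≡1), b=5^3·(≡4) mod 5; (1|5)=+1, (4|5)=+1; (−1)^{0·3·2}·(+1)^3·(+1)^0 = +1.
v=∞: -14 < 0 and -2730 < 0  ⇒  (a,b)_∞ = -1.
v=3: a=3^0·(≡1), b=3^3·(≡2) mod 3; (1|3)=+1, (2|3)=-1; (−1)^{0·3·1}·(+1)^3·(-1)^0 = +1.
v=31: a=31^0·(≡17), b=31^2·(≡26) mod 31; (17|31)=-1, (26|31)=-1; (−1)^{0·2·15}·(-1)^2·(-1)^0 = +1.
v=17: a=17^0·(≡3), b=17^-2·(≡3) mod 17; (3|17)=-1, (3|17)=-1; (−1)^{0·-2·8}·(-1)^-2·(-1)^0 = +1.
Ram(-14, -2730) = {2, ∞}; no ℚ_2-point on the conic.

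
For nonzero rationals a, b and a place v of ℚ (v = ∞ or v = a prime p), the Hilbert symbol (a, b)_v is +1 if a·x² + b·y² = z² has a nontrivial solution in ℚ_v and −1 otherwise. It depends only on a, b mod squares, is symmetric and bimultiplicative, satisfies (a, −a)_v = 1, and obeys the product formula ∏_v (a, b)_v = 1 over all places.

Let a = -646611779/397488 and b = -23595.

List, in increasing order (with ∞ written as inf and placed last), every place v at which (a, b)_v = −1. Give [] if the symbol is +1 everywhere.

Mod squares: a ≡ -33, b ≡ -195. Check v ∈ {∞, 2, 3, 5, 7, 11, 13, 17, 41}.
v=13: a=13^-2·(≡8), b=13^1·(≡5) mod 13; (8|13)=-1, (5|13)=-1; (−1)^{-2·1·6}·(-1)^1·(-1)^-2 = -1.
v=41: a=41^2·(≡23), b=41^0·(≡21) mod 41; (23|41)=+1, (21|41)=+1; (−1)^{2·0·20}·(+1)^0·(+1)^2 = +1.
v=3: a=3^-1·(≡1), b=3^1·(≡1) mod 3; (1|3)=+1, (1|3)=+1; (−1)^{-1·1·1}·(+1)^1·(+1)^-1 = -1.
v=2: v_2(a)=-4, v_2(b)=0; units ≡ 7, 5 (mod 8); ε·ε+αω+βω = 1·0+-4·1+0·0 ≡ 0  ⇒  (a,b)_2 = +1.
v=∞: -33 < 0 and -195 < 0  ⇒  (a,b)_∞ = -1.
v=11: a=11^3·(≡2), b=11^2·(≡3) mod 11; (2|11)=-1, (3|11)=+1; (−1)^{3·2·5}·(-1)^2·(+1)^3 = +1.
v=17: a=17^2·(≡4), b=17^0·(≡1) mod 17; (4|17)=+1, (1|17)=+1; (−1)^{2·0·8}·(+1)^0·(+1)^2 = +1.
v=5: a=5^0·(≡2), b=5^1·(≡1) mod 5; (2|5)=-1, (1|5)=+1; (−1)^{0·1·2}·(-1)^1·(+1)^0 = -1.
v=7: a=7^-2·(≡2), b=7^0·(≡2) mod 7; (2|7)=+1, (2|7)=+1; (−1)^{-2·0·3}·(+1)^0·(+1)^-2 = +1.
(-33, -195 / ℚ) ramifies at {3, 5, 13, ∞}: a division algebra.

[3, 5, 13, inf]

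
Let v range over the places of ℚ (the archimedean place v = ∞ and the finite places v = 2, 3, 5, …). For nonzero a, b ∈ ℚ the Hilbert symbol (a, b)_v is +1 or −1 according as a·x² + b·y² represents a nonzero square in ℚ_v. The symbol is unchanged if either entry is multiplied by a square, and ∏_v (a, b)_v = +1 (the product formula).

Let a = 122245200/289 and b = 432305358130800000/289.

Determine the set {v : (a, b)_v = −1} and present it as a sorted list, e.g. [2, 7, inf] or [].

(a, b) ≡ (77, 70) mod (ℚ^×)²; places V = {2, 3, 5, 7, 11, 17, ∞}.
(a,b)_11: α=1, u≡7; β=2, v≡1 (mod 11); (7|11)=-1, (1|11)=+1; sign (−1)^0·-1^2·+1^1 = +1.
(a,b)_5: α=2, u≡2; β=5, v≡4 (mod 5); (2|5)=-1, (4|5)=+1; sign (−1)^0·-1^5·+1^2 = -1.
(a,b)_3: α=4, u≡2; β=12, v≡1 (mod 3); (2|3)=-1, (1|3)=+1; sign (−1)^0·-1^12·+1^4 = +1.
(a,b)_∞: sgn(77)=+, sgn(70)=+, so +1.
(a,b)_2: α=4, β=7; u≡5, v≡3 (mod 8); ε(u)ε(v)=0·1, αω(v)=4·1, βω(u)=7·1; sum ≡ 1  ⇒  -1.
(a,b)_17: α=-2, u≡2; β=-2, v≡4 (mod 17); (2|17)=+1, (4|17)=+1; sign (−1)^0·+1^-2·+1^-2 = +1.
(a,b)_7: α=3, u≡1; β=5, v≡6 (mod 7); (1|7)=+1, (6|7)=-1; sign (−1)^1·+1^5·-1^3 = +1.
Ram(77, 70) = {2, 5}; no ℚ_2-point on the conic.

[2, 5]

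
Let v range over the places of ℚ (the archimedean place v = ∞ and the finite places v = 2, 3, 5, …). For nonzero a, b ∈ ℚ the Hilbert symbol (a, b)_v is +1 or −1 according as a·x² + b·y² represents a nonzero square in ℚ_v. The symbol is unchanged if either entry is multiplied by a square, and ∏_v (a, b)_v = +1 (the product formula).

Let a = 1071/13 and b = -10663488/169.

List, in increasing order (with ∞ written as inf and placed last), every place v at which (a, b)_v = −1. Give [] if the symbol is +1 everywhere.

[2, 17]

Mod squares: a ≡ 1547, b ≡ -17. Check v ∈ {∞, 2, 3, 7, 11, 13, 17}.
v=∞: 1547 > 0 and -17 < 0  ⇒  (a,b)_∞ = +1.
v=17: a=17^1·(≡14), b=17^1·(≡15) mod 17; (14|17)=-1, (15|17)=+1; (−1)^{1·1·8}·(-1)^1·(+1)^1 = -1.
v=2: v_2(a)=0, v_2(b)=6; units ≡ 3, 7 (mod 8); ε·ε+αω+βω = 1·1+0·0+6·1 ≡ 1  ⇒  (a,b)_2 = -1.
v=3: a=3^2·(≡2), b=3^4·(≡1) mod 3; (2|3)=-1, (1|3)=+1; (−1)^{2·4·1}·(-1)^4·(+1)^2 = +1.
v=13: a=13^-1·(≡5), b=13^-2·(≡9) mod 13; (5|13)=-1, (9|13)=+1; (−1)^{-1·-2·6}·(-1)^-2·(+1)^-1 = +1.
v=11: a=11^0·(≡2), b=11^2·(≡1) mod 11; (2|11)=-1, (1|11)=+1; (−1)^{0·2·5}·(-1)^2·(+1)^0 = +1.
v=7: a=7^1·(≡1), b=7^0·(≡4) mod 7; (1|7)=+1, (4|7)=+1; (−1)^{1·0·3}·(+1)^0·(+1)^1 = +1.
Ram(1547, -17) = {2, 17}; no ℚ_2-point on the conic.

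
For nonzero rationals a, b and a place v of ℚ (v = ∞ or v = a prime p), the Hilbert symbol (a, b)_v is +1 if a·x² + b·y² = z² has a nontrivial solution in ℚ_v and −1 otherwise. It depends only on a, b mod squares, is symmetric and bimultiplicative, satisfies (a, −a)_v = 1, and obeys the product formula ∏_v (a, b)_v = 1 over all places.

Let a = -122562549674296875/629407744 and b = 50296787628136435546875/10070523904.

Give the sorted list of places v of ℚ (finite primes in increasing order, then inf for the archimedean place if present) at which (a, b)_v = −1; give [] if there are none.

Mod squares: a ≡ -252195, b ≡ 11. Check v ∈ {∞, 2, 3, 5, 7, 11, 13, 17, 23, 43}.
v=11: a=11^2·(≡6), b=11^3·(≡4) mod 11; (6|11)=-1, (4|11)=+1; (−1)^{2·3·5}·(-1)^3·(+1)^2 = -1.
v=43: a=43^1·(≡5), b=43^2·(≡31) mod 43; (5|43)=-1, (31|43)=+1; (−1)^{1·2·21}·(-1)^2·(+1)^1 = +1.
v=2: v_2(a)=-18, v_2(b)=-22; units ≡ 5, 3 (mod 8); ε·ε+αω+βω = 0·1+-18·1+-22·1 ≡ 0  ⇒  (a,b)_2 = +1.
v=17: a=17^1·(≡5), b=17^2·(≡5) mod 17; (5|17)=-1, (5|17)=-1; (−1)^{1·2·8}·(-1)^2·(-1)^1 = -1.
v=∞: -252195 < 0 and 11 > 0  ⇒  (a,b)_∞ = +1.
v=3: a=3^3·(≡1), b=3^4·(≡2) mod 3; (1|3)=+1, (2|3)=-1; (−1)^{3·4·1}·(+1)^4·(-1)^3 = -1.
v=5: a=5^7·(≡1), b=5^10·(≡4) mod 5; (1|5)=+1, (4|5)=+1; (−1)^{7·10·2}·(+1)^10·(+1)^7 = +1.
v=23: a=23^1·(≡6), b=23^2·(≡22) mod 23; (6|23)=+1, (22|23)=-1; (−1)^{1·2·11}·(+1)^2·(-1)^1 = -1.
v=7: a=7^-4·(≡4), b=7^-4·(≡4) mod 7; (4|7)=+1, (4|7)=+1; (−1)^{-4·-4·3}·(+1)^-4·(+1)^-4 = +1.
v=13: a=13^4·(≡7), b=13^2·(≡6) mod 13; (7|13)=-1, (6|13)=-1; (−1)^{4·2·6}·(-1)^2·(-1)^4 = +1.
Ram(-252195, 11) = {3, 11, 17, 23}; no ℚ_3-point on the conic.

[3, 11, 17, 23]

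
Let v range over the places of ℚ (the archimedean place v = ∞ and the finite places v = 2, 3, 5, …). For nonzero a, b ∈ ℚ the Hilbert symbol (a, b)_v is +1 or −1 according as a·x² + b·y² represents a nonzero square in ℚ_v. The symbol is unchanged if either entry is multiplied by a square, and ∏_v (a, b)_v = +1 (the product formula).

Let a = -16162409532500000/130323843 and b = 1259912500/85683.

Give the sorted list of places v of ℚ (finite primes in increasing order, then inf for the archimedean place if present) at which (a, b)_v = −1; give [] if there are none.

Mod squares: a ≡ -2310, b ≡ 255. Check v ∈ {∞, 2, 3, 5, 7, 11, 13, 17}.
v=7: a=7^5·(≡5), b=7^2·(≡3) mod 7; (5|7)=-1, (3|7)=-1; (−1)^{5·2·3}·(-1)^2·(-1)^5 = -1.
v=13: a=13^-6·(≡10), b=13^-4·(≡5) mod 13; (10|13)=+1, (5|13)=-1; (−1)^{-6·-4·6}·(+1)^-4·(-1)^-6 = +1.
v=2: v_2(a)=5, v_2(b)=2; units ≡ 5, 7 (mod 8); ε·ε+αω+βω = 0·1+5·0+2·1 ≡ 0  ⇒  (a,b)_2 = +1.
v=∞: -2310 < 0 and 255 > 0  ⇒  (a,b)_∞ = +1.
v=3: a=3^-3·(≡1), b=3^-1·(≡1) mod 3; (1|3)=+1, (1|3)=+1; (−1)^{-3·-1·1}·(+1)^-1·(+1)^-3 = -1.
v=11: a=11^3·(≡2), b=11^2·(≡8) mod 11; (2|11)=-1, (8|11)=-1; (−1)^{3·2·5}·(-1)^2·(-1)^3 = -1.
v=17: a=17^2·(≡9), b=17^1·(≡16) mod 17; (9|17)=+1, (16|17)=+1; (−1)^{2·1·8}·(+1)^1·(+1)^2 = +1.
v=5: a=5^7·(≡3), b=5^5·(≡4) mod 5; (3|5)=-1, (4|5)=+1; (−1)^{7·5·2}·(-1)^5·(+1)^7 = -1.
|Ram(-2310, 255)| = 4, even; anisotropic at {3, 5, 7, 11}.

[3, 5, 7, 11]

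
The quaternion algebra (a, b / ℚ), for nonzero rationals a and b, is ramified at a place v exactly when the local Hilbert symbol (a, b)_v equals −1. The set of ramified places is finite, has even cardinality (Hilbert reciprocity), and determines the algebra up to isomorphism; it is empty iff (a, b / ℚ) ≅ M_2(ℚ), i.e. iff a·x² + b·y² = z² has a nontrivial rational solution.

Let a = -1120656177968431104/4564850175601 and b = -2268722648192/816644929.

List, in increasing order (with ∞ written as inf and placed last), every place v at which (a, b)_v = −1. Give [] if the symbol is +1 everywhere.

[13, inf]

(a, b) ≡ (-39, -2) mod (ℚ^×)²; places V = {2, 3, 7, 11, 13, 17, 19, 31, 41, ∞}.
(a,b)_19: α=0, u≡18; β=2, v≡4 (mod 19); (18|19)=-1, (4|19)=+1; sign (−1)^0·-1^2·+1^0 = +1.
(a,b)_2: α=14, β=7; u≡1, v≡7 (mod 8); ε(u)ε(v)=0·1, αω(v)=14·0, βω(u)=7·0; sum ≡ 0  ⇒  +1.
(a,b)_13: α=3, u≡9; β=2, v≡2 (mod 13); (9|13)=+1, (2|13)=-1; sign (−1)^0·+1^2·-1^3 = -1.
(a,b)_3: α=7, u≡2; β=0, v≡1 (mod 3); (2|3)=-1, (1|3)=+1; sign (−1)^0·-1^0·+1^7 = +1.
(a,b)_41: α=-6, u≡39; β=-4, v≡33 (mod 41); (39|41)=+1, (33|41)=+1; sign (−1)^0·+1^-4·+1^-6 = +1.
(a,b)_31: α=-2, u≡13; β=0, v≡3 (mod 31); (13|31)=-1, (3|31)=-1; sign (−1)^0·-1^0·-1^-2 = +1.
(a,b)_17: α=0, u≡7; β=-2, v≡4 (mod 17); (7|17)=-1, (4|17)=+1; sign (−1)^0·-1^-2·+1^0 = +1.
(a,b)_∞: sgn(-39)=−, sgn(-2)=−, so -1.
(a,b)_11: α=2, u≡1; β=2, v≡3 (mod 11); (1|11)=+1, (3|11)=+1; sign (−1)^0·+1^2·+1^2 = +1.
(a,b)_7: α=6, u≡5; β=4, v≡6 (mod 7); (5|7)=-1, (6|7)=-1; sign (−1)^0·-1^4·-1^6 = +1.
|Ram(-39, -2)| = 2, even; anisotropic at {13, ∞}.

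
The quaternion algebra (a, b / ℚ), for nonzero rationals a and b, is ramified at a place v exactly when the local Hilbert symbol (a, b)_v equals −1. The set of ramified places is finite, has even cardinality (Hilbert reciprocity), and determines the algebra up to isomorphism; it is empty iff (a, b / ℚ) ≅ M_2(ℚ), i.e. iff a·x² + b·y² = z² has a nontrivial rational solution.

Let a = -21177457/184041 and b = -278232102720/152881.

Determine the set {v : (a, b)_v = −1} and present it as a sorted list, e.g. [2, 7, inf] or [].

[2, 5, 11, 13, 19, inf]

Mod squares: a ≡ -817, b ≡ -502645. Check v ∈ {∞, 2, 3, 5, 7, 11, 13, 17, 19, 23, 31, 37, 43}.
v=31: a=31^0·(≡4), b=31^2·(≡18) mod 31; (4|31)=+1, (18|31)=+1; (−1)^{0·2·15}·(+1)^2·(+1)^0 = +1.
v=2: v_2(a)=0, v_2(b)=6; units ≡ 7, 3 (mod 8); ε·ε+αω+βω = 1·1+0·1+6·0 ≡ 1  ⇒  (a,b)_2 = -1.
v=17: a=17^0·(≡13), b=17^-2·(≡3) mod 17; (13|17)=+1, (3|17)=-1; (−1)^{0·-2·8}·(+1)^-2·(-1)^0 = +1.
v=∞: -817 < 0 and -502645 < 0  ⇒  (a,b)_∞ = -1.
v=7: a=7^2·(≡2), b=7^0·(≡2) mod 7; (2|7)=+1, (2|7)=+1; (−1)^{2·0·3}·(+1)^0·(+1)^2 = +1.
v=37: a=37^0·(≡16), b=37^1·(≡32) mod 37; (16|37)=+1, (32|37)=-1; (−1)^{0·1·18}·(+1)^1·(-1)^0 = +1.
v=23: a=23^2·(≡21), b=23^-2·(≡10) mod 23; (21|23)=-1, (10|23)=-1; (−1)^{2·-2·11}·(-1)^-2·(-1)^2 = +1.
v=11: a=11^-2·(≡6), b=11^1·(≡2) mod 11; (6|11)=-1, (2|11)=-1; (−1)^{-2·1·5}·(-1)^1·(-1)^-2 = -1.
v=3: a=3^-2·(≡2), b=3^2·(≡2) mod 3; (2|3)=-1, (2|3)=-1; (−1)^{-2·2·1}·(-1)^2·(-1)^-2 = +1.
v=13: a=13^-2·(≡5), b=13^1·(≡12) mod 13; (5|13)=-1, (12|13)=+1; (−1)^{-2·1·6}·(-1)^1·(+1)^-2 = -1.
v=43: a=43^1·(≡23), b=43^0·(≡41) mod 43; (23|43)=+1, (41|43)=+1; (−1)^{1·0·21}·(+1)^0·(+1)^1 = +1.
v=19: a=19^1·(≡10), b=19^1·(≡10) mod 19; (10|19)=-1, (10|19)=-1; (−1)^{1·1·9}·(-1)^1·(-1)^1 = -1.
v=5: a=5^0·(≡3), b=5^1·(≡1) mod 5; (3|5)=-1, (1|5)=+1; (−1)^{0·1·2}·(-1)^1·(+1)^0 = -1.
(-817, -502645 / ℚ) ramifies at {2, 5, 11, 13, 19, ∞}: a division algebra.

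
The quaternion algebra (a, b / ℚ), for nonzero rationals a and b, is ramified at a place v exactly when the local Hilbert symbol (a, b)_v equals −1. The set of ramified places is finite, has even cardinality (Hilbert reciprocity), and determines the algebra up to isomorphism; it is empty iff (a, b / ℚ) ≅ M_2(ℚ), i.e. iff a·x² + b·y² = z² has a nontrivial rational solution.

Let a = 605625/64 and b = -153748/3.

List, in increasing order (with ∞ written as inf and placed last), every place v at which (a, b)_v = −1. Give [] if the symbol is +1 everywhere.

[3, 7]

Mod squares: a ≡ 969, b ≡ -399. Check v ∈ {∞, 2, 3, 5, 7, 17, 19}.
v=5: a=5^4·(≡1), b=5^0·(≡4) mod 5; (1|5)=+1, (4|5)=+1; (−1)^{4·0·2}·(+1)^0·(+1)^4 = +1.
v=17: a=17^1·(≡6), b=17^2·(≡4) mod 17; (6|17)=-1, (4|17)=+1; (−1)^{1·2·8}·(-1)^2·(+1)^1 = +1.
v=7: a=7^0·(≡6), b=7^1·(≡3) mod 7; (6|7)=-1, (3|7)=-1; (−1)^{0·1·3}·(-1)^1·(-1)^0 = -1.
v=2: v_2(a)=-6, v_2(b)=2; units ≡ 1, 1 (mod 8); ε·ε+αω+βω = 0·0+-6·0+2·0 ≡ 0  ⇒  (a,b)_2 = +1.
v=3: a=3^1·(≡2), b=3^-1·(≡2) mod 3; (2|3)=-1, (2|3)=-1; (−1)^{1·-1·1}·(-1)^-1·(-1)^1 = -1.
v=∞: 969 > 0 and -399 < 0  ⇒  (a,b)_∞ = +1.
v=19: a=19^1·(≡18), b=19^1·(≡7) mod 19; (18|19)=-1, (7|19)=+1; (−1)^{1·1·9}·(-1)^1·(+1)^1 = +1.
Ram(969, -399) = {3, 7}; no ℚ_3-point on the conic.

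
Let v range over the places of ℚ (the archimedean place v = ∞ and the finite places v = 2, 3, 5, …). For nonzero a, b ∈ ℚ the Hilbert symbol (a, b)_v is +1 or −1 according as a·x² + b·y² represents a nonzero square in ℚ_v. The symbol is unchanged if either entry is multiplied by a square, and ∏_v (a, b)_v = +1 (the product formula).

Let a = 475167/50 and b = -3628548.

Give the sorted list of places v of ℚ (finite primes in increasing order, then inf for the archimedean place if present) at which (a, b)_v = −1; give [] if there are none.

[2, 17]

(a, b) ≡ (7854, -17) mod (ℚ^×)²; places V = {2, 3, 5, 7, 11, 17, ∞}.
(a,b)_∞: sgn(7854)=+, sgn(-17)=−, so +1.
(a,b)_3: α=1, u≡2; β=2, v≡1 (mod 3); (2|3)=-1, (1|3)=+1; sign (−1)^0·-1^2·+1^1 = +1.
(a,b)_7: α=1, u≡2; β=2, v≡1 (mod 7); (2|7)=+1, (1|7)=+1; sign (−1)^0·+1^2·+1^1 = +1.
(a,b)_2: α=-1, β=2; u≡7, v≡7 (mod 8); ε(u)ε(v)=1·1, αω(v)=-1·0, βω(u)=2·0; sum ≡ 1  ⇒  -1.
(a,b)_11: α=3, u≡10; β=2, v≡9 (mod 11); (10|11)=-1, (9|11)=+1; sign (−1)^0·-1^2·+1^3 = +1.
(a,b)_17: α=1, u≡14; β=1, v≡8 (mod 17); (14|17)=-1, (8|17)=+1; sign (−1)^0·-1^1·+1^1 = -1.
(a,b)_5: α=-2, u≡1; β=0, v≡2 (mod 5); (1|5)=+1, (2|5)=-1; sign (−1)^0·+1^0·-1^-2 = +1.
Ram(7854, -17) = {2, 17}; no ℚ_2-point on the conic.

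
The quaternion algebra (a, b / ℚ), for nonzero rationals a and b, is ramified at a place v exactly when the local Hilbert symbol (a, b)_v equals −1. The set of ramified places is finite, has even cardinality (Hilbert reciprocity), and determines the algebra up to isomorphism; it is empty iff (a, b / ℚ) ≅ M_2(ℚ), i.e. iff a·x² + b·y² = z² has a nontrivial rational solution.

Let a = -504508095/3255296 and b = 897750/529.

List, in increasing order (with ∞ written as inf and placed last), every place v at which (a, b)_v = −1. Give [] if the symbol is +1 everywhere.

[3, 5, 7, 11]

Mod squares: a ≡ -5005, b ≡ 3990. Check v ∈ {∞, 2, 3, 5, 7, 11, 13, 17, 19, 23}.
v=13: a=13^3·(≡2), b=13^0·(≡1) mod 13; (2|13)=-1, (1|13)=+1; (−1)^{3·0·6}·(-1)^0·(+1)^3 = +1.
v=∞: -5005 < 0 and 3990 > 0  ⇒  (a,b)_∞ = +1.
v=17: a=17^-2·(≡14), b=17^0·(≡7) mod 17; (14|17)=-1, (7|17)=-1; (−1)^{-2·0·8}·(-1)^0·(-1)^-2 = +1.
v=2: v_2(a)=-10, v_2(b)=1; units ≡ 3, 3 (mod 8); ε·ε+αω+βω = 1·1+-10·1+1·1 ≡ 0  ⇒  (a,b)_2 = +1.
v=23: a=23^0·(≡4), b=23^-2·(≡14) mod 23; (4|23)=+1, (14|23)=-1; (−1)^{0·-2·11}·(+1)^-2·(-1)^0 = +1.
v=3: a=3^8·(≡2), b=3^3·(≡1) mod 3; (2|3)=-1, (1|3)=+1; (−1)^{8·3·1}·(-1)^3·(+1)^8 = -1.
v=11: a=11^-1·(≡10), b=11^0·(≡7) mod 11; (10|11)=-1, (7|11)=-1; (−1)^{-1·0·5}·(-1)^0·(-1)^-1 = -1.
v=19: a=19^0·(≡1), b=19^1·(≡1) mod 19; (1|19)=+1, (1|19)=+1; (−1)^{0·1·9}·(+1)^1·(+1)^0 = +1.
v=7: a=7^1·(≡5), b=7^1·(≡6) mod 7; (5|7)=-1, (6|7)=-1; (−1)^{1·1·3}·(-1)^1·(-1)^1 = -1.
v=5: a=5^1·(≡1), b=5^3·(≡3) mod 5; (1|5)=+1, (3|5)=-1; (−1)^{1·3·2}·(+1)^3·(-1)^1 = -1.
(-5005, 3990 / ℚ) ramifies at {3, 5, 7, 11}: a division algebra.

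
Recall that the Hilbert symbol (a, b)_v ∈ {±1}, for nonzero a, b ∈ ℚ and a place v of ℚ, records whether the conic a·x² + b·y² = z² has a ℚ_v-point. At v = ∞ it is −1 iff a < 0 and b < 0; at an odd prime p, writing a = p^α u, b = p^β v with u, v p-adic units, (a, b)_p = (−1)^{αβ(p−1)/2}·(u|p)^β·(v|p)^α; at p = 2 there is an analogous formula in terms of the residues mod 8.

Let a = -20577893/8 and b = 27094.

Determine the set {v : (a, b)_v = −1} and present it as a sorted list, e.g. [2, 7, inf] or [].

Mod squares: a ≡ -874, b ≡ 27094. Check v ∈ {∞, 2, 7, 19, 23, 31}.
v=7: a=7^2·(≡1), b=7^0·(≡4) mod 7; (1|7)=+1, (4|7)=+1; (−1)^{2·0·3}·(+1)^0·(+1)^2 = +1.
v=∞: -874 < 0 and 27094 > 0  ⇒  (a,b)_∞ = +1.
v=2: v_2(a)=-3, v_2(b)=1; units ≡ 3, 3 (mod 8); ε·ε+αω+βω = 1·1+-3·1+1·1 ≡ 1  ⇒  (a,b)_2 = -1.
v=23: a=23^1·(≡4), b=23^1·(≡5) mod 23; (4|23)=+1, (5|23)=-1; (−1)^{1·1·11}·(+1)^1·(-1)^1 = +1.
v=19: a=19^1·(≡6), b=19^1·(≡1) mod 19; (6|19)=+1, (1|19)=+1; (−1)^{1·1·9}·(+1)^1·(+1)^1 = -1.
v=31: a=31^2·(≡1), b=31^1·(≡6) mod 31; (1|31)=+1, (6|31)=-1; (−1)^{2·1·15}·(+1)^1·(-1)^2 = +1.
|Ram(-874, 27094)| = 2, even; anisotropic at {2, 19}.

[2, 19]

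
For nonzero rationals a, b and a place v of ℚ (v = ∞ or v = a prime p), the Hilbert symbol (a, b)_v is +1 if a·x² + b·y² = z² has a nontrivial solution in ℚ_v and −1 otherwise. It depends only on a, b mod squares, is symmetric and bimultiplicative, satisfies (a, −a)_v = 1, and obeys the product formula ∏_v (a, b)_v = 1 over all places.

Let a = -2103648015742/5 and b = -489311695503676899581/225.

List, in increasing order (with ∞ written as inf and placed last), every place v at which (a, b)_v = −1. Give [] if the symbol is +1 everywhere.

Mod squares: a ≡ -41990, b ≡ -2261. Check v ∈ {∞, 2, 3, 5, 7, 13, 17, 19}.
v=7: a=7^4·(≡6), b=7^7·(≡6) mod 7; (6|7)=-1, (6|7)=-1; (−1)^{4·7·3}·(-1)^7·(-1)^4 = -1.
v=5: a=5^-1·(≡3), b=5^-2·(≡1) mod 5; (3|5)=-1, (1|5)=+1; (−1)^{-1·-2·2}·(-1)^-2·(+1)^-1 = +1.
v=2: v_2(a)=1, v_2(b)=0; units ≡ 5, 3 (mod 8); ε·ε+αω+βω = 0·1+1·1+0·1 ≡ 1  ⇒  (a,b)_2 = -1.
v=∞: -41990 < 0 and -2261 < 0  ⇒  (a,b)_∞ = -1.
v=3: a=3^0·(≡1), b=3^-2·(≡1) mod 3; (1|3)=+1, (1|3)=+1; (−1)^{0·-2·1}·(+1)^-2·(+1)^0 = +1.
v=17: a=17^3·(≡7), b=17^5·(≡11) mod 17; (7|17)=-1, (11|17)=-1; (−1)^{3·5·8}·(-1)^5·(-1)^3 = +1.
v=19: a=19^3·(≡10), b=19^5·(≡10) mod 19; (10|19)=-1, (10|19)=-1; (−1)^{3·5·9}·(-1)^5·(-1)^3 = -1.
v=13: a=13^1·(≡8), b=13^2·(≡9) mod 13; (8|13)=-1, (9|13)=+1; (−1)^{1·2·6}·(-1)^2·(+1)^1 = +1.
(-41990, -2261 / ℚ) ramifies at {2, 7, 19, ∞}: a division algebra.

[2, 7, 19, inf]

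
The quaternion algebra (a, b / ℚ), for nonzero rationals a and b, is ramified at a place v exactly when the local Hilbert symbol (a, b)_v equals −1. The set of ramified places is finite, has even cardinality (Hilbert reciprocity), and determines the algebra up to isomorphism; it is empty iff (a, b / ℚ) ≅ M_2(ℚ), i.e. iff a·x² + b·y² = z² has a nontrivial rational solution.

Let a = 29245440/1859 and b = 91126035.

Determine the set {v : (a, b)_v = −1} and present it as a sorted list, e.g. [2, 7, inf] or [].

[2, 13]

(a, b) ≡ (19635, 715) mod (ℚ^×)²; places V = {2, 3, 5, 7, 11, 13, 17, ∞}.
(a,b)_11: α=-1, u≡1; β=1, v≡8 (mod 11); (1|11)=+1, (8|11)=-1; sign (−1)^1·+1^1·-1^-1 = +1.
(a,b)_17: α=1, u≡15; β=2, v≡16 (mod 17); (15|17)=+1, (16|17)=+1; sign (−1)^0·+1^2·+1^1 = +1.
(a,b)_13: α=-2, u≡5; β=1, v≡4 (mod 13); (5|13)=-1, (4|13)=+1; sign (−1)^0·-1^1·+1^-2 = -1.
(a,b)_∞: sgn(19635)=+, sgn(715)=+, so +1.
(a,b)_7: α=1, u≡3; β=2, v≡4 (mod 7); (3|7)=-1, (4|7)=+1; sign (−1)^0·-1^2·+1^1 = +1.
(a,b)_3: α=1, u≡2; β=2, v≡1 (mod 3); (2|3)=-1, (1|3)=+1; sign (−1)^0·-1^2·+1^1 = +1.
(a,b)_2: α=14, β=0; u≡3, v≡3 (mod 8); ε(u)ε(v)=1·1, αω(v)=14·1, βω(u)=0·1; sum ≡ 1  ⇒  -1.
(a,b)_5: α=1, u≡2; β=1, v≡2 (mod 5); (2|5)=-1, (2|5)=-1; sign (−1)^0·-1^1·-1^1 = +1.
(19635, 715 / ℚ) ramifies at {2, 13}: a division algebra.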